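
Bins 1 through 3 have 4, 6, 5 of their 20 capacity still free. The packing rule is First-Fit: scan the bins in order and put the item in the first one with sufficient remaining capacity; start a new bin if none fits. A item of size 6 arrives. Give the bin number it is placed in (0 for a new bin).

Bins with room: bin 2 (6).
The first with room is bin 2.

2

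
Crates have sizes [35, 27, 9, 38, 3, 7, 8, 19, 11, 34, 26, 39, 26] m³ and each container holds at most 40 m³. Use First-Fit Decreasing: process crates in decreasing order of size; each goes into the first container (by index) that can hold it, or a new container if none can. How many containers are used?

Sorted descending: 39, 38, 35, 34, 27, 26, 26, 19, 11, 9, 8, 7, 3.
39 m³ → container 1 (remaining 1 m³)
38 m³ → container 2 (remaining 2 m³)
35 m³ → container 3 (remaining 5 m³)
34 m³ → container 4 (remaining 6 m³)
27 m³ → container 5 (remaining 13 m³)
26 m³ → container 6 (remaining 14 m³)
26 m³ → container 7 (remaining 14 m³)
19 m³ → container 8 (remaining 21 m³)
11 m³ → container 5 (remaining 2 m³)
9 m³ → container 6 (remaining 5 m³)
8 m³ → container 7 (remaining 6 m³)
7 m³ → container 8 (remaining 14 m³)
3 m³ → container 3 (remaining 2 m³)

8 containers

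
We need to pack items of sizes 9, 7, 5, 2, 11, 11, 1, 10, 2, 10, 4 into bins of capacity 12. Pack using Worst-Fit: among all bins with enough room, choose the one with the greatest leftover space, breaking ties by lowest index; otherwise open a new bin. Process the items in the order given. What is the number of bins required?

Put 9 in bin 1; 3 remain.
Put 7 in bin 2; 5 remain.
Put 5 in bin 2; 0 remain.
Put 2 in bin 1; 1 remain.
Put 11 in bin 3; 1 remain.
Put 11 in bin 4; 1 remain.
Put 1 in bin 1; 0 remain.
Put 10 in bin 5; 2 remain.
Put 2 in bin 5; 0 remain.
Put 10 in bin 6; 2 remain.
Put 4 in bin 7; 8 remain.

7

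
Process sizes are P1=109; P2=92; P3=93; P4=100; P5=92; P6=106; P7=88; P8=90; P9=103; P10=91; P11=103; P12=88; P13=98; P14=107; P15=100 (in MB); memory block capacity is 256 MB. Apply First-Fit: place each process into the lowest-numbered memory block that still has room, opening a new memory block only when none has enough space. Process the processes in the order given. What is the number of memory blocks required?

8

memory block 1: place P1 (109 MB), 147 MB left
memory block 1: place P2 (92 MB), 55 MB left
memory block 2: place P3 (93 MB), 163 MB left
memory block 2: place P4 (100 MB), 63 MB left
memory block 3: place P5 (92 MB), 164 MB left
memory block 3: place P6 (106 MB), 58 MB left
memory block 4: place P7 (88 MB), 168 MB left
memory block 4: place P8 (90 MB), 78 MB left
memory block 5: place P9 (103 MB), 153 MB left
memory block 5: place P10 (91 MB), 62 MB left
memory block 6: place P11 (103 MB), 153 MB left
memory block 6: place P12 (88 MB), 65 MB left
memory block 7: place P13 (98 MB), 158 MB left
memory block 7: place P14 (107 MB), 51 MB left
memory block 8: place P15 (100 MB), 156 MB left
Final memory blocks: [109,92] [93,100] [92,106] [88,90] [103,91] [103,88] [98,107] [100].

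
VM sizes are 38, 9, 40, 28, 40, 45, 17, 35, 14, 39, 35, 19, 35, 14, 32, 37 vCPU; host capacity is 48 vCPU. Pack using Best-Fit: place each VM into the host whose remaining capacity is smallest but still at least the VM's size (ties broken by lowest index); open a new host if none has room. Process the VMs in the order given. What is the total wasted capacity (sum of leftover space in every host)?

Put 38 vCPU in host 1; 10 vCPU remain.
Put 9 vCPU in host 1; 1 vCPU remain.
Put 40 vCPU in host 2; 8 vCPU remain.
Put 28 vCPU in host 3; 20 vCPU remain.
Put 40 vCPU in host 4; 8 vCPU remain.
Put 45 vCPU in host 5; 3 vCPU remain.
Put 17 vCPU in host 3; 3 vCPU remain.
Put 35 vCPU in host 6; 13 vCPU remain.
Put 14 vCPU in host 7; 34 vCPU remain.
Put 39 vCPU in host 8; 9 vCPU remain.
Put 35 vCPU in host 9; 13 vCPU remain.
Put 19 vCPU in host 7; 15 vCPU remain.
Put 35 vCPU in host 10; 13 vCPU remain.
Put 14 vCPU in host 7; 1 vCPU remain.
Put 32 vCPU in host 11; 16 vCPU remain.
Put 37 vCPU in host 12; 11 vCPU remain.
12 hosts × 48 vCPU = 576 vCPU; used 477 vCPU; unused 99 vCPU.

99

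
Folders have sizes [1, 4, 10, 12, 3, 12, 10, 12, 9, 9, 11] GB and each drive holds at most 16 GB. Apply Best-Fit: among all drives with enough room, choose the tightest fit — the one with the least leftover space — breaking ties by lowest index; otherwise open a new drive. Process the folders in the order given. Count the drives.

8

1 GB → drive 1 (remaining 15 GB)
4 GB → drive 1 (remaining 11 GB)
10 GB → drive 1 (remaining 1 GB)
12 GB → drive 2 (remaining 4 GB)
3 GB → drive 2 (remaining 1 GB)
12 GB → drive 3 (remaining 4 GB)
10 GB → drive 4 (remaining 6 GB)
12 GB → drive 5 (remaining 4 GB)
9 GB → drive 6 (remaining 7 GB)
9 GB → drive 7 (remaining 7 GB)
11 GB → drive 8 (remaining 5 GB)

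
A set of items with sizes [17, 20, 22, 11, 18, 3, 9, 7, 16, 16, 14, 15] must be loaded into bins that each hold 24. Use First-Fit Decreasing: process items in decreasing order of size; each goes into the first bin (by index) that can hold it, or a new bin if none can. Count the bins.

9

Sorted descending: 22, 20, 18, 17, 16, 16, 15, 14, 11, 9, 7, 3.
22 → bin 1 (remaining 2)
20 → bin 2 (remaining 4)
18 → bin 3 (remaining 6)
17 → bin 4 (remaining 7)
16 → bin 5 (remaining 8)
16 → bin 6 (remaining 8)
15 → bin 7 (remaining 9)
14 → bin 8 (remaining 10)
11 → bin 9 (remaining 13)
9 → bin 7 (remaining 0)
7 → bin 4 (remaining 0)
3 → bin 2 (remaining 1)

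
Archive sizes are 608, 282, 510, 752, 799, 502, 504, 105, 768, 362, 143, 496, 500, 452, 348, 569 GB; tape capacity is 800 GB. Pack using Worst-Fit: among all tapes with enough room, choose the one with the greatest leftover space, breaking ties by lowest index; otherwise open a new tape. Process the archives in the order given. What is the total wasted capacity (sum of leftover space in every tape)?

tape 1: place 608 GB, 192 GB left
tape 2: place 282 GB, 518 GB left
tape 2: place 510 GB, 8 GB left
tape 3: place 752 GB, 48 GB left
tape 4: place 799 GB, 1 GB left
tape 5: place 502 GB, 298 GB left
tape 6: place 504 GB, 296 GB left
tape 5: place 105 GB, 193 GB left
tape 7: place 768 GB, 32 GB left
tape 8: place 362 GB, 438 GB left
tape 8: place 143 GB, 295 GB left
tape 9: place 496 GB, 304 GB left
tape 10: place 500 GB, 300 GB left
tape 11: place 452 GB, 348 GB left
tape 11: place 348 GB, 0 GB left
tape 12: place 569 GB, 231 GB left
12 tapes × 800 GB = 9600 GB; used 7700 GB; unused 1900 GB.

1900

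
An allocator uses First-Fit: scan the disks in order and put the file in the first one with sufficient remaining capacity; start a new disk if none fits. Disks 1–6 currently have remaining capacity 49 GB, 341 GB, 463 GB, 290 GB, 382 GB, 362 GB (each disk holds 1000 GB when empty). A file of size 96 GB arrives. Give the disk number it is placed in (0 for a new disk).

2

Disks with room: disk 2 (341 GB), disk 3 (463 GB), disk 4 (290 GB), disk 5 (382 GB), disk 6 (362 GB).
The first with room is disk 2.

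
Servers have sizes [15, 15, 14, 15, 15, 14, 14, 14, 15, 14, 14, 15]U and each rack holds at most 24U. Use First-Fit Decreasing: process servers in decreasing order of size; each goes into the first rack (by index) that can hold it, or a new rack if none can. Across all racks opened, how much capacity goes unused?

Sorted descending: 15, 15, 15, 15, 15, 15, 14, 14, 14, 14, 14, 14.
15U → rack 1 (remaining 9U)
15U → rack 2 (remaining 9U)
15U → rack 3 (remaining 9U)
15U → rack 4 (remaining 9U)
15U → rack 5 (remaining 9U)
15U → rack 6 (remaining 9U)
14U → rack 7 (remaining 10U)
14U → rack 8 (remaining 10U)
14U → rack 9 (remaining 10U)
14U → rack 10 (remaining 10U)
14U → rack 11 (remaining 10U)
14U → rack 12 (remaining 10U)
12 racks × 24U = 288U; used 174U; unused 114U.

114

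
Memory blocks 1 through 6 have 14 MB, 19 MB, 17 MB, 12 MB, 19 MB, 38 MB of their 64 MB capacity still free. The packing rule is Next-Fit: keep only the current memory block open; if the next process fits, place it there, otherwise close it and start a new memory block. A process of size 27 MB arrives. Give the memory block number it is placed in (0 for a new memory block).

6

Next-Fit only looks at memory block 6, which has 38 MB free.
27 MB fits there.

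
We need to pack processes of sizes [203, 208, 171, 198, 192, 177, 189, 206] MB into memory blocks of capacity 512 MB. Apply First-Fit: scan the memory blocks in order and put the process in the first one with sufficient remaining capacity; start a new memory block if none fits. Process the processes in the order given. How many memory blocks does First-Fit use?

Put 203 MB in memory block 1; 309 MB remain.
Put 208 MB in memory block 1; 101 MB remain.
Put 171 MB in memory block 2; 341 MB remain.
Put 198 MB in memory block 2; 143 MB remain.
Put 192 MB in memory block 3; 320 MB remain.
Put 177 MB in memory block 3; 143 MB remain.
Put 189 MB in memory block 4; 323 MB remain.
Put 206 MB in memory block 4; 117 MB remain.

4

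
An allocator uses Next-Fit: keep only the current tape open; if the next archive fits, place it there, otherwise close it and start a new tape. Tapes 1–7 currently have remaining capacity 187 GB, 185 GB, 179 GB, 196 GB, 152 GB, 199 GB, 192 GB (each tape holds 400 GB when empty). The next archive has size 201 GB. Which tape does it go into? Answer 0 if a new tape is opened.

Next-Fit only looks at tape 7, which has 192 GB free.
201 GB does not fit, so a new tape is opened.

0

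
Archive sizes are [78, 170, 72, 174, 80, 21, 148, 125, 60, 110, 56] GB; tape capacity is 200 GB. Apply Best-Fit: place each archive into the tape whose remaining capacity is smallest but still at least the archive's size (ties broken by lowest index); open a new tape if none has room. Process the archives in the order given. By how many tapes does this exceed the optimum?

1

Best-Fit: [78,72] [170] [174,21] [80,110] [148] [125,60] [56] → 7 tapes.
Total size 1094 GB; any packing needs at least ⌈1094/200⌉ = 6 tapes.
An optimal packing achieves that bound: [174,21] [170] [148] [125,72] [110,80] [78,60,56] → 6 tapes.
Excess: 7 − 6 = 1.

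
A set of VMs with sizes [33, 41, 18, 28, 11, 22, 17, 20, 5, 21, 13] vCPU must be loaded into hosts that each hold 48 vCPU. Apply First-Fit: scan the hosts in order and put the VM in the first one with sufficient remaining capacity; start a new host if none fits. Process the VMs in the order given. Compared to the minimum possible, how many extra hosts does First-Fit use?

1

First-Fit: [33,11] [41,5] [18,28] [22,17] [20,21] [13] → 6 hosts.
Total size 229 vCPU; any packing needs at least ⌈229/48⌉ = 5 hosts.
An optimal packing achieves that bound: [41,5] [33,13] [28,20] [22,21] [18,17,11] → 5 hosts.
Excess: 6 − 5 = 1.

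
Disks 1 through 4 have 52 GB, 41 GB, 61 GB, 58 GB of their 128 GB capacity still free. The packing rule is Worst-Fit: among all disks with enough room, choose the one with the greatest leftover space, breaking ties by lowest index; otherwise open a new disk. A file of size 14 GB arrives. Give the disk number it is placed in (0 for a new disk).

Disks with room: disk 1 (52 GB), disk 2 (41 GB), disk 3 (61 GB), disk 4 (58 GB).
Most room is disk 3 with 61 GB free.

3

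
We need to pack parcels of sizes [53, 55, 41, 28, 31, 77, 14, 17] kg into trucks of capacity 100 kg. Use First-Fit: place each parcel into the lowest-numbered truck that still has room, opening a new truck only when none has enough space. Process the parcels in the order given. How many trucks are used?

53 kg → truck 1 (remaining 47 kg)
55 kg → truck 2 (remaining 45 kg)
41 kg → truck 1 (remaining 6 kg)
28 kg → truck 2 (remaining 17 kg)
31 kg → truck 3 (remaining 69 kg)
77 kg → truck 4 (remaining 23 kg)
14 kg → truck 2 (remaining 3 kg)
17 kg → truck 3 (remaining 52 kg)

4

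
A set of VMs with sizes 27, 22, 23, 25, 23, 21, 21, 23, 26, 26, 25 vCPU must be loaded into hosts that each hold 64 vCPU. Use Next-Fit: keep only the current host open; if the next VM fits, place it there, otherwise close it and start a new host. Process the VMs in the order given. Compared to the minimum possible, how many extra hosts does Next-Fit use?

Next-Fit: [27,22] [23,25] [23,21] [21,23] [26,26] [25] → 6 hosts.
Total size 262 vCPU; any packing needs at least ⌈262/64⌉ = 5 hosts.
An optimal packing achieves that bound: [27,26] [26,25] [25,23] [23,23] [22,21,21] → 5 hosts.
Excess: 6 − 5 = 1.

1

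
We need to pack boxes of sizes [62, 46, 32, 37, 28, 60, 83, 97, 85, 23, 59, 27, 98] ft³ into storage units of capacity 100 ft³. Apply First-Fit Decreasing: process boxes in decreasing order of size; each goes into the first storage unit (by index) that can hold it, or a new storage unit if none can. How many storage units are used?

Sorted descending: 98, 97, 85, 83, 62, 60, 59, 46, 37, 32, 28, 27, 23.
storage unit 1: place 98 ft³, 2 ft³ left
storage unit 2: place 97 ft³, 3 ft³ left
storage unit 3: place 85 ft³, 15 ft³ left
storage unit 4: place 83 ft³, 17 ft³ left
storage unit 5: place 62 ft³, 38 ft³ left
storage unit 6: place 60 ft³, 40 ft³ left
storage unit 7: place 59 ft³, 41 ft³ left
storage unit 8: place 46 ft³, 54 ft³ left
storage unit 5: place 37 ft³, 1 ft³ left
storage unit 6: place 32 ft³, 8 ft³ left
storage unit 7: place 28 ft³, 13 ft³ left
storage unit 8: place 27 ft³, 27 ft³ left
storage unit 8: place 23 ft³, 4 ft³ left
Final storage units: [98] [97] [85] [83] [62,37] [60,32] [59,28] [46,27,23].

8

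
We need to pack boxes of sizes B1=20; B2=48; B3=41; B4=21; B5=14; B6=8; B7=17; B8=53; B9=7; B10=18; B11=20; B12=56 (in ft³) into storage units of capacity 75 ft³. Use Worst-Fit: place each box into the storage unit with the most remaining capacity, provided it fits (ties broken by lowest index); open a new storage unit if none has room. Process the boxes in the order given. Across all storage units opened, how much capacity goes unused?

52

Put B1 (20 ft³) in storage unit 1; 55 ft³ remain.
Put B2 (48 ft³) in storage unit 1; 7 ft³ remain.
Put B3 (41 ft³) in storage unit 2; 34 ft³ remain.
Put B4 (21 ft³) in storage unit 2; 13 ft³ remain.
Put B5 (14 ft³) in storage unit 3; 61 ft³ remain.
Put B6 (8 ft³) in storage unit 3; 53 ft³ remain.
Put B7 (17 ft³) in storage unit 3; 36 ft³ remain.
Put B8 (53 ft³) in storage unit 4; 22 ft³ remain.
Put B9 (7 ft³) in storage unit 3; 29 ft³ remain.
Put B10 (18 ft³) in storage unit 3; 11 ft³ remain.
Put B11 (20 ft³) in storage unit 4; 2 ft³ remain.
Put B12 (56 ft³) in storage unit 5; 19 ft³ remain.
5 storage units × 75 ft³ = 375 ft³; used 323 ft³; unused 52 ft³.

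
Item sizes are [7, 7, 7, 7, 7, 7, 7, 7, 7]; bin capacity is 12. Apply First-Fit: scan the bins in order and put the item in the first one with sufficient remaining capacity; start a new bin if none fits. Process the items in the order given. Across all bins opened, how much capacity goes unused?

Put 7 in bin 1; 5 remain.
Put 7 in bin 2; 5 remain.
Put 7 in bin 3; 5 remain.
Put 7 in bin 4; 5 remain.
Put 7 in bin 5; 5 remain.
Put 7 in bin 6; 5 remain.
Put 7 in bin 7; 5 remain.
Put 7 in bin 8; 5 remain.
Put 7 in bin 9; 5 remain.
9 bins × 12 = 108; used 63; unused 45.

45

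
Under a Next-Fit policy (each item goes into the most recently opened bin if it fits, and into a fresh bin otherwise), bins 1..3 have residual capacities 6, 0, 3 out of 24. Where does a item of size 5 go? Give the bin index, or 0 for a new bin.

Next-Fit only looks at bin 3, which has 3 free.
5 does not fit, so a new bin is opened.

0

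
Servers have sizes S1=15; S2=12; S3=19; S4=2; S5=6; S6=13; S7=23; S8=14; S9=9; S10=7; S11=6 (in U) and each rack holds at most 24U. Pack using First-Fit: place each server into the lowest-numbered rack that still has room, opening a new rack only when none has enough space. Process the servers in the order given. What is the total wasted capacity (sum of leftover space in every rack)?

S1 (15U) → rack 1 (remaining 9U)
S2 (12U) → rack 2 (remaining 12U)
S3 (19U) → rack 3 (remaining 5U)
S4 (2U) → rack 1 (remaining 7U)
S5 (6U) → rack 1 (remaining 1U)
S6 (13U) → rack 4 (remaining 11U)
S7 (23U) → rack 5 (remaining 1U)
S8 (14U) → rack 6 (remaining 10U)
S9 (9U) → rack 2 (remaining 3U)
S10 (7U) → rack 4 (remaining 4U)
S11 (6U) → rack 6 (remaining 4U)
6 racks × 24U = 144U; used 126U; unused 18U.

18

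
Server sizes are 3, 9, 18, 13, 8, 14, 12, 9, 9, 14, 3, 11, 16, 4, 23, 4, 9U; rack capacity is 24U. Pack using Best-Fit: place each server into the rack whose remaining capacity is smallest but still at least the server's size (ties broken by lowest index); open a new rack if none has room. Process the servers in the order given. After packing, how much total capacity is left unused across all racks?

rack 1: place 3U, 21U left
rack 1: place 9U, 12U left
rack 2: place 18U, 6U left
rack 3: place 13U, 11U left
rack 3: place 8U, 3U left
rack 4: place 14U, 10U left
rack 1: place 12U, 0U left
rack 4: place 9U, 1U left
rack 5: place 9U, 15U left
rack 5: place 14U, 1U left
rack 3: place 3U, 0U left
rack 6: place 11U, 13U left
rack 7: place 16U, 8U left
rack 2: place 4U, 2U left
rack 8: place 23U, 1U left
rack 7: place 4U, 4U left
rack 6: place 9U, 4U left
8 racks × 24U = 192U; used 179U; unused 13U.

13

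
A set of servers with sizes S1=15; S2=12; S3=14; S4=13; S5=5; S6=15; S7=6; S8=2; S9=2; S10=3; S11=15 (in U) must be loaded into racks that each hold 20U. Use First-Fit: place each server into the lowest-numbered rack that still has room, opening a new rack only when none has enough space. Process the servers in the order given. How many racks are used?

S1 (15U) → rack 1 (remaining 5U)
S2 (12U) → rack 2 (remaining 8U)
S3 (14U) → rack 3 (remaining 6U)
S4 (13U) → rack 4 (remaining 7U)
S5 (5U) → rack 1 (remaining 0U)
S6 (15U) → rack 5 (remaining 5U)
S7 (6U) → rack 2 (remaining 2U)
S8 (2U) → rack 2 (remaining 0U)
S9 (2U) → rack 3 (remaining 4U)
S10 (3U) → rack 3 (remaining 1U)
S11 (15U) → rack 6 (remaining 5U)
Final racks: [15,5] [12,6,2] [14,2,3] [13] [15] [15].

6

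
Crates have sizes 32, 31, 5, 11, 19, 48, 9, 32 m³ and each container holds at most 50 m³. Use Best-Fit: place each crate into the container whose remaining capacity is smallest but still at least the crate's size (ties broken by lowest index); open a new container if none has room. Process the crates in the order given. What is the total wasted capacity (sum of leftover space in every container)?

Put 32 m³ in container 1; 18 m³ remain.
Put 31 m³ in container 2; 19 m³ remain.
Put 5 m³ in container 1; 13 m³ remain.
Put 11 m³ in container 1; 2 m³ remain.
Put 19 m³ in container 2; 0 m³ remain.
Put 48 m³ in container 3; 2 m³ remain.
Put 9 m³ in container 4; 41 m³ remain.
Put 32 m³ in container 4; 9 m³ remain.
4 containers × 50 m³ = 200 m³; used 187 m³; unused 13 m³.

13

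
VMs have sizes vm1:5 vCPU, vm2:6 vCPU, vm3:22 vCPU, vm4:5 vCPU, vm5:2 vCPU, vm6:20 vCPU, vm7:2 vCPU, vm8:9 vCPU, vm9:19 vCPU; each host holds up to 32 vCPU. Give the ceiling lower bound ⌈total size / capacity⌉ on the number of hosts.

3 hosts

Total size = 5 + 6 + 22 + 5 + 2 + 20 + 2 + 9 + 19 = 90 vCPU.
⌈90 / 32⌉ = 3.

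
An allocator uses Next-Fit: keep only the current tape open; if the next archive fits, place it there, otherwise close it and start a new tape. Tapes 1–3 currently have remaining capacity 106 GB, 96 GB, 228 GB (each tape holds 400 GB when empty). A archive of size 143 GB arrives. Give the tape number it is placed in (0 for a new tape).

Next-Fit only looks at tape 3, which has 228 GB free.
143 GB fits there.

3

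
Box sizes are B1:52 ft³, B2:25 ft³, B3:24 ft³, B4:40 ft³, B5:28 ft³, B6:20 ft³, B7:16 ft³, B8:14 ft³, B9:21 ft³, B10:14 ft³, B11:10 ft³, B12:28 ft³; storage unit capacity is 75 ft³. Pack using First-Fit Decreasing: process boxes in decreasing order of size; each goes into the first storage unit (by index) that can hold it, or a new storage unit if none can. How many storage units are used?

Sorted descending: 52, 40, 28, 28, 25, 24, 21, 20, 16, 14, 14, 10.
storage unit 1: place 52 ft³, 23 ft³ left
storage unit 2: place 40 ft³, 35 ft³ left
storage unit 2: place 28 ft³, 7 ft³ left
storage unit 3: place 28 ft³, 47 ft³ left
storage unit 3: place 25 ft³, 22 ft³ left
storage unit 4: place 24 ft³, 51 ft³ left
storage unit 1: place 21 ft³, 2 ft³ left
storage unit 3: place 20 ft³, 2 ft³ left
storage unit 4: place 16 ft³, 35 ft³ left
storage unit 4: place 14 ft³, 21 ft³ left
storage unit 4: place 14 ft³, 7 ft³ left
storage unit 5: place 10 ft³, 65 ft³ left
Final storage units: [52,21] [40,28] [28,25,20] [24,16,14,14] [10].

5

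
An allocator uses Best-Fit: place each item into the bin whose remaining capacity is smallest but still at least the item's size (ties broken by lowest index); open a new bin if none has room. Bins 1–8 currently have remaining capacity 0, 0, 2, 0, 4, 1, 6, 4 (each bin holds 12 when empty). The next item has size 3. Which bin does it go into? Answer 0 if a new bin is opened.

5

Bins with room: bin 5 (4), bin 7 (6), bin 8 (4).
Tightest fit is bin 5 with 4 free.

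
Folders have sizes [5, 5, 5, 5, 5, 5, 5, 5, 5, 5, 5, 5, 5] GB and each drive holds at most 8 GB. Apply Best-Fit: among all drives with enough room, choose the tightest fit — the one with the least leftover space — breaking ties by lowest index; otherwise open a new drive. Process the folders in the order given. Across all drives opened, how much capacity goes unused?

39

5 GB → drive 1 (remaining 3 GB)
5 GB → drive 2 (remaining 3 GB)
5 GB → drive 3 (remaining 3 GB)
5 GB → drive 4 (remaining 3 GB)
5 GB → drive 5 (remaining 3 GB)
5 GB → drive 6 (remaining 3 GB)
5 GB → drive 7 (remaining 3 GB)
5 GB → drive 8 (remaining 3 GB)
5 GB → drive 9 (remaining 3 GB)
5 GB → drive 10 (remaining 3 GB)
5 GB → drive 11 (remaining 3 GB)
5 GB → drive 12 (remaining 3 GB)
5 GB → drive 13 (remaining 3 GB)
13 drives × 8 GB = 104 GB; used 65 GB; unused 39 GB.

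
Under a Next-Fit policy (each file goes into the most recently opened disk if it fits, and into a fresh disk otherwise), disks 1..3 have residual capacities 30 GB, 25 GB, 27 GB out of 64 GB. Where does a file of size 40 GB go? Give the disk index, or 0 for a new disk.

Next-Fit only looks at disk 3, which has 27 GB free.
40 GB does not fit, so a new disk is opened.

0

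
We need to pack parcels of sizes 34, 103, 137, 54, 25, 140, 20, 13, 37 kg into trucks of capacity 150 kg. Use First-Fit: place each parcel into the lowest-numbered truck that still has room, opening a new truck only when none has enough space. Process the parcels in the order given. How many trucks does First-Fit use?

34 kg → truck 1 (remaining 116 kg)
103 kg → truck 1 (remaining 13 kg)
137 kg → truck 2 (remaining 13 kg)
54 kg → truck 3 (remaining 96 kg)
25 kg → truck 3 (remaining 71 kg)
140 kg → truck 4 (remaining 10 kg)
20 kg → truck 3 (remaining 51 kg)
13 kg → truck 1 (remaining 0 kg)
37 kg → truck 3 (remaining 14 kg)
Final trucks: [34,103,13] [137] [54,25,20,37] [140].

4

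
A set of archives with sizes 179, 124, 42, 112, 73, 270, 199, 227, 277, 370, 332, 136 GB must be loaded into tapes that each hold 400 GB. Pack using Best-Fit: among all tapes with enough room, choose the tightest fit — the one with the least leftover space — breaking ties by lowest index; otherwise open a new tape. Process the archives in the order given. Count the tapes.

7

tape 1: place 179 GB, 221 GB left
tape 1: place 124 GB, 97 GB left
tape 1: place 42 GB, 55 GB left
tape 2: place 112 GB, 288 GB left
tape 2: place 73 GB, 215 GB left
tape 3: place 270 GB, 130 GB left
tape 2: place 199 GB, 16 GB left
tape 4: place 227 GB, 173 GB left
tape 5: place 277 GB, 123 GB left
tape 6: place 370 GB, 30 GB left
tape 7: place 332 GB, 68 GB left
tape 4: place 136 GB, 37 GB left
Final tapes: [179,124,42] [112,73,199] [270] [227,136] [277] [370] [332].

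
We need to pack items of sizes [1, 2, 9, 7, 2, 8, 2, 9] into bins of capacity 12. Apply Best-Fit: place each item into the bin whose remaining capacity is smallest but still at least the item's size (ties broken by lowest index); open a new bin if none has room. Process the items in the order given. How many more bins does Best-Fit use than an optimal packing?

Best-Fit: [1,2,9] [7,2,2] [8] [9] → 4 bins.
Total size 40; any packing needs at least ⌈40/12⌉ = 4 bins.
So 4 is already optimal.

0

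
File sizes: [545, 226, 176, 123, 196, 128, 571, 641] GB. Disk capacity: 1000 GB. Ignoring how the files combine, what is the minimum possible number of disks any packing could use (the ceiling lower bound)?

Total size = 545 + 226 + 176 + 123 + 196 + 128 + 571 + 641 = 2606 GB.
⌈2606 / 1000⌉ = 3.

3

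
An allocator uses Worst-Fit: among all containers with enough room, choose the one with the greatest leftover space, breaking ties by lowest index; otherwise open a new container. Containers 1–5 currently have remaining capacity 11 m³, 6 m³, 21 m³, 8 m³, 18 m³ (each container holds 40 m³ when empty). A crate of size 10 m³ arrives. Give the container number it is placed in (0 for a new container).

3

Containers with room: container 1 (11 m³), container 3 (21 m³), container 5 (18 m³).
Most room is container 3 with 21 m³ free.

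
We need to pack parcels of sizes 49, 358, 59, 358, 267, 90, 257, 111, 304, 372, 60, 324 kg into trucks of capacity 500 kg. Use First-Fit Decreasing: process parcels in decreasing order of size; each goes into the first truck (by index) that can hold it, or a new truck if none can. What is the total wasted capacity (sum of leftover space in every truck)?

Sorted descending: 372, 358, 358, 324, 304, 267, 257, 111, 90, 60, 59, 49.
truck 1: place 372 kg, 128 kg left
truck 2: place 358 kg, 142 kg left
truck 3: place 358 kg, 142 kg left
truck 4: place 324 kg, 176 kg left
truck 5: place 304 kg, 196 kg left
truck 6: place 267 kg, 233 kg left
truck 7: place 257 kg, 243 kg left
truck 1: place 111 kg, 17 kg left
truck 2: place 90 kg, 52 kg left
truck 3: place 60 kg, 82 kg left
truck 3: place 59 kg, 23 kg left
truck 2: place 49 kg, 3 kg left
7 trucks × 500 kg = 3500 kg; used 2609 kg; unused 891 kg.

891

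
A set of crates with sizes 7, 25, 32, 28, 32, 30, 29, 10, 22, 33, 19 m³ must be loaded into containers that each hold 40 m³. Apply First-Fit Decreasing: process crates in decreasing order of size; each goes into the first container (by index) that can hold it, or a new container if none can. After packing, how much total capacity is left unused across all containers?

Sorted descending: 33, 32, 32, 30, 29, 28, 25, 22, 19, 10, 7.
33 m³ → container 1 (remaining 7 m³)
32 m³ → container 2 (remaining 8 m³)
32 m³ → container 3 (remaining 8 m³)
30 m³ → container 4 (remaining 10 m³)
29 m³ → container 5 (remaining 11 m³)
28 m³ → container 6 (remaining 12 m³)
25 m³ → container 7 (remaining 15 m³)
22 m³ → container 8 (remaining 18 m³)
19 m³ → container 9 (remaining 21 m³)
10 m³ → container 4 (remaining 0 m³)
7 m³ → container 1 (remaining 0 m³)
9 containers × 40 m³ = 360 m³; used 267 m³; unused 93 m³.

93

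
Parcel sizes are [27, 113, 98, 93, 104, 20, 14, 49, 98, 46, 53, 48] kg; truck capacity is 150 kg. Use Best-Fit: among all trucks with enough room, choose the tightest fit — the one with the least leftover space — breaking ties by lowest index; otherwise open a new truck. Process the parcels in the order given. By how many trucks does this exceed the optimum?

0

Best-Fit: [27,113] [98,49] [93,53] [104,20,14] [98,46] [48] → 6 trucks.
Total size 763 kg; any packing needs at least ⌈763/150⌉ = 6 trucks.
So 6 is already optimal.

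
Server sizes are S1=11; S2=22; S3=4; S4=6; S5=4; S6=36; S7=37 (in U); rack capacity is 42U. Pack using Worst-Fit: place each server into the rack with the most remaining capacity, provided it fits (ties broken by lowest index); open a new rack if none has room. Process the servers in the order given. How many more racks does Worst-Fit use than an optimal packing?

Worst-Fit: [11,22,4] [6,4] [36] [37] → 4 racks.
Total size 120U; any packing needs at least ⌈120/42⌉ = 3 racks.
An optimal packing achieves that bound: [37,4] [36,6] [22,11,4] → 3 racks.
Excess: 4 − 3 = 1.

1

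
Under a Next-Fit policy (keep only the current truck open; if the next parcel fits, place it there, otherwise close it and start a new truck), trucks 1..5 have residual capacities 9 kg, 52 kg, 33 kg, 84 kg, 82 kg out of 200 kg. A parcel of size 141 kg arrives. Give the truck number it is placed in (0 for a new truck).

Next-Fit only looks at truck 5, which has 82 kg free.
141 kg does not fit, so a new truck is opened.

0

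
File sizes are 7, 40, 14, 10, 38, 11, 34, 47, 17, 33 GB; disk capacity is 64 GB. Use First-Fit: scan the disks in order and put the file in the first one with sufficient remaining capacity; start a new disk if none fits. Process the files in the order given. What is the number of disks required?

5 disks

disk 1: place 7 GB, 57 GB left
disk 1: place 40 GB, 17 GB left
disk 1: place 14 GB, 3 GB left
disk 2: place 10 GB, 54 GB left
disk 2: place 38 GB, 16 GB left
disk 2: place 11 GB, 5 GB left
disk 3: place 34 GB, 30 GB left
disk 4: place 47 GB, 17 GB left
disk 3: place 17 GB, 13 GB left
disk 5: place 33 GB, 31 GB left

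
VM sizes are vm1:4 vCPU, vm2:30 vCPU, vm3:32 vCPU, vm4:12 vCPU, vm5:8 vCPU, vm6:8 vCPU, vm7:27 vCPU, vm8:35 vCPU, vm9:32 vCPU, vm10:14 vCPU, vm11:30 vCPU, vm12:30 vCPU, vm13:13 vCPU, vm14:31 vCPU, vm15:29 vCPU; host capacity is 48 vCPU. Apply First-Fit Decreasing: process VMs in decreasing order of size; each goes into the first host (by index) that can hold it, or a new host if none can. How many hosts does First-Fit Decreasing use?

9 hosts

Sorted descending: 35, 32, 32, 31, 30, 30, 30, 29, 27, 14, 13, 12, 8, 8, 4.
Put 35 vCPU in host 1; 13 vCPU remain.
Put 32 vCPU in host 2; 16 vCPU remain.
Put 32 vCPU in host 3; 16 vCPU remain.
Put 31 vCPU in host 4; 17 vCPU remain.
Put 30 vCPU in host 5; 18 vCPU remain.
Put 30 vCPU in host 6; 18 vCPU remain.
Put 30 vCPU in host 7; 18 vCPU remain.
Put 29 vCPU in host 8; 19 vCPU remain.
Put 27 vCPU in host 9; 21 vCPU remain.
Put 14 vCPU in host 2; 2 vCPU remain.
Put 13 vCPU in host 1; 0 vCPU remain.
Put 12 vCPU in host 3; 4 vCPU remain.
Put 8 vCPU in host 4; 9 vCPU remain.
Put 8 vCPU in host 4; 1 vCPU remain.
Put 4 vCPU in host 3; 0 vCPU remain.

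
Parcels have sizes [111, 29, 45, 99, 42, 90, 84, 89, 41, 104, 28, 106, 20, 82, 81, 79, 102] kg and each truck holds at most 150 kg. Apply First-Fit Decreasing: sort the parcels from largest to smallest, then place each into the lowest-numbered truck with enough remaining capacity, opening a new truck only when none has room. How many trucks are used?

11

Sorted descending: 111, 106, 104, 102, 99, 90, 89, 84, 82, 81, 79, 45, 42, 41, 29, 28, 20.
truck 1: place 111 kg, 39 kg left
truck 2: place 106 kg, 44 kg left
truck 3: place 104 kg, 46 kg left
truck 4: place 102 kg, 48 kg left
truck 5: place 99 kg, 51 kg left
truck 6: place 90 kg, 60 kg left
truck 7: place 89 kg, 61 kg left
truck 8: place 84 kg, 66 kg left
truck 9: place 82 kg, 68 kg left
truck 10: place 81 kg, 69 kg left
truck 11: place 79 kg, 71 kg left
truck 3: place 45 kg, 1 kg left
truck 2: place 42 kg, 2 kg left
truck 4: place 41 kg, 7 kg left
truck 1: place 29 kg, 10 kg left
truck 5: place 28 kg, 23 kg left
truck 5: place 20 kg, 3 kg left
Final trucks: [111,29] [106,42] [104,45] [102,41] [99,28,20] [90] [89] [84] [82] [81] [79].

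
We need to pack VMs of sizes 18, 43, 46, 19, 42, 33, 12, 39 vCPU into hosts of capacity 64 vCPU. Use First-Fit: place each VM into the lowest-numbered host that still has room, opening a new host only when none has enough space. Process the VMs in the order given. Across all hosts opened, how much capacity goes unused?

68

Put 18 vCPU in host 1; 46 vCPU remain.
Put 43 vCPU in host 1; 3 vCPU remain.
Put 46 vCPU in host 2; 18 vCPU remain.
Put 19 vCPU in host 3; 45 vCPU remain.
Put 42 vCPU in host 3; 3 vCPU remain.
Put 33 vCPU in host 4; 31 vCPU remain.
Put 12 vCPU in host 2; 6 vCPU remain.
Put 39 vCPU in host 5; 25 vCPU remain.
5 hosts × 64 vCPU = 320 vCPU; used 252 vCPU; unused 68 vCPU.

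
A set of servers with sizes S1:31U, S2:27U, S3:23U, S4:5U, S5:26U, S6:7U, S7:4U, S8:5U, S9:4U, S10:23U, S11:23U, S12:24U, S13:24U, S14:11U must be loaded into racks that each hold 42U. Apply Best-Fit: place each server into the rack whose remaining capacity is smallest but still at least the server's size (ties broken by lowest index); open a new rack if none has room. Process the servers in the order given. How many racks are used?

Put S1 (31U) in rack 1; 11U remain.
Put S2 (27U) in rack 2; 15U remain.
Put S3 (23U) in rack 3; 19U remain.
Put S4 (5U) in rack 1; 6U remain.
Put S5 (26U) in rack 4; 16U remain.
Put S6 (7U) in rack 2; 8U remain.
Put S7 (4U) in rack 1; 2U remain.
Put S8 (5U) in rack 2; 3U remain.
Put S9 (4U) in rack 4; 12U remain.
Put S10 (23U) in rack 5; 19U remain.
Put S11 (23U) in rack 6; 19U remain.
Put S12 (24U) in rack 7; 18U remain.
Put S13 (24U) in rack 8; 18U remain.
Put S14 (11U) in rack 4; 1U remain.

8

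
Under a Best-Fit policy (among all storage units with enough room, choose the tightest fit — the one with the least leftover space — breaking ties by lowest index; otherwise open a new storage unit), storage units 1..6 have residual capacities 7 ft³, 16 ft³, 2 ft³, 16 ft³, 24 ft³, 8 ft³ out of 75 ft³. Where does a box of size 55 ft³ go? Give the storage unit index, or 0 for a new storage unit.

No storage unit has ≥ 55 ft³ free, so a new storage unit is opened.

0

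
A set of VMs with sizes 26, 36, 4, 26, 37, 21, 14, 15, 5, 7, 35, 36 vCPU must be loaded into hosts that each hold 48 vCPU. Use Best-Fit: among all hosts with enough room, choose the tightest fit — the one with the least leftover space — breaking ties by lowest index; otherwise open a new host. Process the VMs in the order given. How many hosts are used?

7

host 1: place 26 vCPU, 22 vCPU left
host 2: place 36 vCPU, 12 vCPU left
host 2: place 4 vCPU, 8 vCPU left
host 3: place 26 vCPU, 22 vCPU left
host 4: place 37 vCPU, 11 vCPU left
host 1: place 21 vCPU, 1 vCPU left
host 3: place 14 vCPU, 8 vCPU left
host 5: place 15 vCPU, 33 vCPU left
host 2: place 5 vCPU, 3 vCPU left
host 3: place 7 vCPU, 1 vCPU left
host 6: place 35 vCPU, 13 vCPU left
host 7: place 36 vCPU, 12 vCPU left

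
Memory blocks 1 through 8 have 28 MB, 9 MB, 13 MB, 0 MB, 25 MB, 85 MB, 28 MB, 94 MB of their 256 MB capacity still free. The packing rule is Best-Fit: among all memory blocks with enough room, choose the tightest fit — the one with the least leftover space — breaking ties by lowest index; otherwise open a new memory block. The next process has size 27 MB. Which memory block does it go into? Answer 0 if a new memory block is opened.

Memory blocks with room: memory block 1 (28 MB), memory block 6 (85 MB), memory block 7 (28 MB), memory block 8 (94 MB).
Tightest fit is memory block 1 with 28 MB free.

1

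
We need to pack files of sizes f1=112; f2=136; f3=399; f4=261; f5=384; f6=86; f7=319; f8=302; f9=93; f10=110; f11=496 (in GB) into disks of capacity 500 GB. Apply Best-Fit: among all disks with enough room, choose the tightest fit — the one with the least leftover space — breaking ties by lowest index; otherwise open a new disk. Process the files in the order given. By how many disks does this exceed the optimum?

1

Best-Fit: [112,136] [399,86] [261] [384,93] [319,110] [302] [496] → 7 disks.
Total size 2698 GB; any packing needs at least ⌈2698/500⌉ = 6 disks.
An optimal packing achieves that bound: [496] [399,93] [384,112] [319,136] [302,110,86] [261] → 6 disks.
Excess: 7 − 6 = 1.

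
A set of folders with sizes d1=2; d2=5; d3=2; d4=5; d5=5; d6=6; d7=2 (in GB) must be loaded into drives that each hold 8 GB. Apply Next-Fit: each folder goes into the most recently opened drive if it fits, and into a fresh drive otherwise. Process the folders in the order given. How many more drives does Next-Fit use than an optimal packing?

Next-Fit: [2,5] [2,5] [5] [6,2] → 4 drives.
Total size 27 GB; any packing needs at least ⌈27/8⌉ = 4 drives.
So 4 is already optimal.

0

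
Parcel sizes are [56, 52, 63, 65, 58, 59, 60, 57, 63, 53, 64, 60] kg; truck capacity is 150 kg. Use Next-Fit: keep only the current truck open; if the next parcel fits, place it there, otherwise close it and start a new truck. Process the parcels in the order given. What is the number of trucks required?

56 kg → truck 1 (remaining 94 kg)
52 kg → truck 1 (remaining 42 kg)
63 kg → truck 2 (remaining 87 kg)
65 kg → truck 2 (remaining 22 kg)
58 kg → truck 3 (remaining 92 kg)
59 kg → truck 3 (remaining 33 kg)
60 kg → truck 4 (remaining 90 kg)
57 kg → truck 4 (remaining 33 kg)
63 kg → truck 5 (remaining 87 kg)
53 kg → truck 5 (remaining 34 kg)
64 kg → truck 6 (remaining 86 kg)
60 kg → truck 6 (remaining 26 kg)
Final trucks: [56,52] [63,65] [58,59] [60,57] [63,53] [64,60].

6 trucks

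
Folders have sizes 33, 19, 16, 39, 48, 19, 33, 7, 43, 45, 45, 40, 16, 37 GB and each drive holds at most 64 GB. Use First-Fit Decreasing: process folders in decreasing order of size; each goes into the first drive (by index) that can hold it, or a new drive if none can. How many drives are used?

9 drives

Sorted descending: 48, 45, 45, 43, 40, 39, 37, 33, 33, 19, 19, 16, 16, 7.
48 GB → drive 1 (remaining 16 GB)
45 GB → drive 2 (remaining 19 GB)
45 GB → drive 3 (remaining 19 GB)
43 GB → drive 4 (remaining 21 GB)
40 GB → drive 5 (remaining 24 GB)
39 GB → drive 6 (remaining 25 GB)
37 GB → drive 7 (remaining 27 GB)
33 GB → drive 8 (remaining 31 GB)
33 GB → drive 9 (remaining 31 GB)
19 GB → drive 2 (remaining 0 GB)
19 GB → drive 3 (remaining 0 GB)
16 GB → drive 1 (remaining 0 GB)
16 GB → drive 4 (remaining 5 GB)
7 GB → drive 5 (remaining 17 GB)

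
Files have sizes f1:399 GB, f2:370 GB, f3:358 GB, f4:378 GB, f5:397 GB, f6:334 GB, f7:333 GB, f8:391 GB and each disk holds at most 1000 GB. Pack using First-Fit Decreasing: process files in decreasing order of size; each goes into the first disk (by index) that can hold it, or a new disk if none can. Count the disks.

4

Sorted descending: 399, 397, 391, 378, 370, 358, 334, 333.
Put 399 GB in disk 1; 601 GB remain.
Put 397 GB in disk 1; 204 GB remain.
Put 391 GB in disk 2; 609 GB remain.
Put 378 GB in disk 2; 231 GB remain.
Put 370 GB in disk 3; 630 GB remain.
Put 358 GB in disk 3; 272 GB remain.
Put 334 GB in disk 4; 666 GB remain.
Put 333 GB in disk 4; 333 GB remain.
Final disks: [399,397] [391,378] [370,358] [334,333].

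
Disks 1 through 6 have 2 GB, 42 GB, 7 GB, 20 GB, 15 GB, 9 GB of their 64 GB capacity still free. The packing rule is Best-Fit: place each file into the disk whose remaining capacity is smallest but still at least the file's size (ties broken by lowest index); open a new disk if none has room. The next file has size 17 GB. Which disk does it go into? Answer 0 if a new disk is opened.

Disks with room: disk 2 (42 GB), disk 4 (20 GB).
Tightest fit is disk 4 with 20 GB free.

4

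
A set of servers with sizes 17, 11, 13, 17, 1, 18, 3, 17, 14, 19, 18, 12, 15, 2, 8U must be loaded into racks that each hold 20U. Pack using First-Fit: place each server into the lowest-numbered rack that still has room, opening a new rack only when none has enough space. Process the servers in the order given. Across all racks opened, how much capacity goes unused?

Put 17U in rack 1; 3U remain.
Put 11U in rack 2; 9U remain.
Put 13U in rack 3; 7U remain.
Put 17U in rack 4; 3U remain.
Put 1U in rack 1; 2U remain.
Put 18U in rack 5; 2U remain.
Put 3U in rack 2; 6U remain.
Put 17U in rack 6; 3U remain.
Put 14U in rack 7; 6U remain.
Put 19U in rack 8; 1U remain.
Put 18U in rack 9; 2U remain.
Put 12U in rack 10; 8U remain.
Put 15U in rack 11; 5U remain.
Put 2U in rack 1; 0U remain.
Put 8U in rack 10; 0U remain.
11 racks × 20U = 220U; used 185U; unused 35U.

35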